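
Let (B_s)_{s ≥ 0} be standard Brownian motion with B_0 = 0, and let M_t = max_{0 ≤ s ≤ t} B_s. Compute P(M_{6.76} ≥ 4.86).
P(M_{6.76} ≥ 4.86) = 2·P(B_{6.76} ≥ 4.86) = 2(1 − Φ(4.86/√6.76)) ≈ 0.0616

By the reflection principle for Brownian motion, P(M_t ≥ a) = 2 · P(B_t ≥ a) for a ≥ 0. Since B_t ~ N(0, t), P(B_t ≥ 4.86) = 1 − Φ(4.86/√t) = 1 − Φ(4.86/√6.76) = 1 − Φ(1.8692). So
  P(M_{6.76} ≥ 4.86) = 2(1 − Φ(1.8692)) ≈ 0.0616.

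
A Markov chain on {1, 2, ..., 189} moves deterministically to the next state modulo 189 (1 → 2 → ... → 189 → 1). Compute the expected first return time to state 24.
E[T_24 | X_0 = 24] = 189

The chain cycles deterministically, so starting at state 24 it returns in exactly 189 steps. Equivalently, the stationary distribution is uniform π_j = 1/189 for every state j, so by Kac's formula E[T_24] = 1/π_24 = 189.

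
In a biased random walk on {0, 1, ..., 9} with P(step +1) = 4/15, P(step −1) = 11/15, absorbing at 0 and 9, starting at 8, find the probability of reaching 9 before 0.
P(hit 9 before 0) = (1 − (11/4)^8) / (1 − (11/4)^9) = 122453340/336812221

Let u_k denote P(reach 9 before 0 | start at k). Boundary: u_0 = 0, u_9 = 1. Recurrence: u_k = 4/15·u_{k+1} + 11/15·u_{k-1} for 1 ≤ k ≤ 8. Try u_k = A + B·r^k with r = q/p = (11/15)/(4/15) = 11/4. Substitution satisfies the recurrence; boundary conditions give:
  u_k = (1 − r^k) / (1 − r^N) = (1 − (11/4)^8) / (1 − (11/4)^9) = 122453340/336812221.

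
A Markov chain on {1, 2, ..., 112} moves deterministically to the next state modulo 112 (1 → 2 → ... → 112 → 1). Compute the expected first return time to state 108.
E[T_108 | X_0 = 108] = 112

The chain cycles deterministically, so starting at state 108 it returns in exactly 112 steps. Equivalently, the stationary distribution is uniform π_j = 1/112 for every state j, so by Kac's formula E[T_108] = 1/π_108 = 112.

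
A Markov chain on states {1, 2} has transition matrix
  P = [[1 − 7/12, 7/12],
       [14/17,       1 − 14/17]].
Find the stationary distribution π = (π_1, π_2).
π_1 = 24/41, π_2 = 17/41

Solve πP = π with π_1 + π_2 = 1. From πP = π: π_1 · (1 − 7/12) + π_2 · 14/17 = π_1 ⇒ π_2 · 14/17 = π_1 · 7/12 ⇒ π_2/π_1 = (7/12)/(14/17) = 17/24. Together with π_1 + π_2 = 1:
  π_1 = (14/17)/(7/12 + 14/17) = (14/17)/(287/204) = 24/41,
  π_2 = (7/12)/(7/12 + 14/17) = (7/12)/(287/204) = 17/41.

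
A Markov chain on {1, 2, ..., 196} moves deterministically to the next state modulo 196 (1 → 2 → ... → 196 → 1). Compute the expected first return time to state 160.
E[T_160 | X_0 = 160] = 196

The chain cycles deterministically, so starting at state 160 it returns in exactly 196 steps. Equivalently, the stationary distribution is uniform π_j = 1/196 for every state j, so by Kac's formula E[T_160] = 1/π_160 = 196.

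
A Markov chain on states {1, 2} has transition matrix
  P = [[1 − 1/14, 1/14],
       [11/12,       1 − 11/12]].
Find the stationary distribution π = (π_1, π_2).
π_1 = 77/83, π_2 = 6/83

Solve πP = π with π_1 + π_2 = 1. From πP = π: π_1 · (1 − 1/14) + π_2 · 11/12 = π_1 ⇒ π_2 · 11/12 = π_1 · 1/14 ⇒ π_2/π_1 = (1/14)/(11/12) = 6/77. Together with π_1 + π_2 = 1:
  π_1 = (11/12)/(1/14 + 11/12) = (11/12)/(83/84) = 77/83,
  π_2 = (1/14)/(1/14 + 11/12) = (1/14)/(83/84) = 6/83.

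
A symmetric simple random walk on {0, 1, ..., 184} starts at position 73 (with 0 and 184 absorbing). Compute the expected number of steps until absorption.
E[τ | X_0 = 73] = 8103

Let v_k = E[τ | X_0 = k]. Boundary: v_0 = v_184 = 0. Recurrence: v_k = 1 + (v_{k-1} + v_{k+1})/2 for 1 ≤ k ≤ 183. The particular solution to v_k − (v_{k-1} + v_{k+1})/2 = 1 is v_k = −k^2. Adding homogeneous solution A + B k and matching boundaries gives v_k = k (184 − k). Substituting k = 73: v_73 = 73 · 111 = 8103.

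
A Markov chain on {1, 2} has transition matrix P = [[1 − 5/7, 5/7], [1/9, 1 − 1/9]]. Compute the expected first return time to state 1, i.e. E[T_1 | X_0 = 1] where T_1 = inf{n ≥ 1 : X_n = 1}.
E[T_1 | X_0 = 1] = 1/π_1 = 52/7

For an irreducible recurrent Markov chain with stationary distribution π, E[T_i | X_0 = i] = 1/π_i (Kac's formula). Here π_1 = (1/9)/(5/7 + 1/9) = (1/9)/(52/63) = 7/52, so E[T_1 | X_0 = 1] = 1/π_1 = (5/7 + 1/9)/(1/9) = (52/63)/(1/9) = 52/7.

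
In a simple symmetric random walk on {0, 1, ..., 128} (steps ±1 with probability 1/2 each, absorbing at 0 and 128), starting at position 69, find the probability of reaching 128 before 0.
P(hit 128 before 0) = 69/128

Let u_k = P(hit 128 before 0 | start at k). Then u_0 = 0, u_128 = 1, and u_k = u_{k-1}/2 + u_{k+1}/2 for 1 ≤ k ≤ 127. This harmonic recurrence is solved by u_k = k/128, giving u_69 = 69/128.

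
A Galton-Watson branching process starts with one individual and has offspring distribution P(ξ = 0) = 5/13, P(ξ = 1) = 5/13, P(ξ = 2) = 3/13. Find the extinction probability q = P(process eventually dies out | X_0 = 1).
q = 1

Mean offspring μ = 0·5/13 + 1·5/13 + 2·3/13 = 11/13 ≤ 1. For μ ≤ 1 with offspring not concentrated at 1, the Galton-Watson process goes extinct almost surely, so q = 1.
(Algebraic check: The pgf is f(s) = 5/13 + 5/13·s + 3/13·s². The extinction probability q is the smallest fixed point of f in [0, 1]. Setting s = f(s):
  3/13·s² + (5/13 − 1)·s + 5/13 = 0
  3/13·s² − (5/13 + 3/13)·s + 5/13 = 0
which factors as (s − 1)·(3/13·s − 5/13) = 0, giving roots s = 1 and s = (5/13)/(3/13) = 5/3. Since 5/3 ≥ 1, the smallest root in [0, 1] is s = 1.)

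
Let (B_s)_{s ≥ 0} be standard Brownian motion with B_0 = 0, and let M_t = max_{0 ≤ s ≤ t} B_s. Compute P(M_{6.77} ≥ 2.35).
P(M_{6.77} ≥ 2.35) = 2·P(B_{6.77} ≥ 2.35) = 2(1 − Φ(2.35/√6.77)) ≈ 0.3664

By the reflection principle for Brownian motion, P(M_t ≥ a) = 2 · P(B_t ≥ a) for a ≥ 0. Since B_t ~ N(0, t), P(B_t ≥ 2.35) = 1 − Φ(2.35/√t) = 1 − Φ(2.35/√6.77) = 1 − Φ(0.9032). So
  P(M_{6.77} ≥ 2.35) = 2(1 − Φ(0.9032)) ≈ 0.3664.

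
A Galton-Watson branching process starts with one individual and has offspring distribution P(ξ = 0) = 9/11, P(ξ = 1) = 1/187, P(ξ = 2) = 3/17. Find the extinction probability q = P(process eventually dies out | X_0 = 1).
q = 1

Mean offspring μ = 0·9/11 + 1·1/187 + 2·3/17 = 67/187 ≤ 1. For μ ≤ 1 with offspring not concentrated at 1, the Galton-Watson process goes extinct almost surely, so q = 1.
(Algebraic check: The pgf is f(s) = 9/11 + 1/187·s + 3/17·s². The extinction probability q is the smallest fixed point of f in [0, 1]. Setting s = f(s):
  3/17·s² + (1/187 − 1)·s + 9/11 = 0
  3/17·s² − (9/11 + 3/17)·s + 9/11 = 0
which factors as (s − 1)·(3/17·s − 9/11) = 0, giving roots s = 1 and s = (9/11)/(3/17) = 51/11. Since 51/11 ≥ 1, the smallest root in [0, 1] is s = 1.)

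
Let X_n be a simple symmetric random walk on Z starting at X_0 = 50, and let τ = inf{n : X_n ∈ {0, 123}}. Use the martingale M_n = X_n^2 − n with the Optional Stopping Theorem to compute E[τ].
E[τ] = 3650

M_n = X_n^2 − n is a martingale (since E[X_{n+1}^2 | F_n] = X_n^2 + 1). By OST (τ has finite mean in a bounded region), E[M_τ] = E[M_0] = X_0^2 − 0 = 50^2 = 2500. Also E[M_τ] = E[X_τ^2] − E[τ]. The walk exits at 0 or 123, with P(hit 123 first) = 50/123, so E[X_τ^2] = 123^2 · 50/123 + 0 = 6150. Thus E[τ] = E[X_τ^2] − E[M_τ] = 6150 − 2500 = 3650 = 50(123 − 50) = 3650.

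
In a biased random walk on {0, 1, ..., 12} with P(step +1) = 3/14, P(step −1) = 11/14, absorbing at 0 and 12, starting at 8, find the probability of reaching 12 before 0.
P(hit 12 before 0) = (1 − (11/3)^8) / (1 − (11/3)^12) = 1192482/215551363

Let u_k denote P(reach 12 before 0 | start at k). Boundary: u_0 = 0, u_12 = 1. Recurrence: u_k = 3/14·u_{k+1} + 11/14·u_{k-1} for 1 ≤ k ≤ 11. Try u_k = A + B·r^k with r = q/p = (11/14)/(3/14) = 11/3. Substitution satisfies the recurrence; boundary conditions give:
  u_k = (1 − r^k) / (1 − r^N) = (1 − (11/3)^8) / (1 − (11/3)^12) = 1192482/215551363.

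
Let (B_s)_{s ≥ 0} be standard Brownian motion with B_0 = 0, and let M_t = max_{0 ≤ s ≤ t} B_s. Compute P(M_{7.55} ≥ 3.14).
P(M_{7.55} ≥ 3.14) = 2·P(B_{7.55} ≥ 3.14) = 2(1 − Φ(3.14/√7.55)) ≈ 0.2531

By the reflection principle for Brownian motion, P(M_t ≥ a) = 2 · P(B_t ≥ a) for a ≥ 0. Since B_t ~ N(0, t), P(B_t ≥ 3.14) = 1 − Φ(3.14/√t) = 1 − Φ(3.14/√7.55) = 1 − Φ(1.1428). So
  P(M_{7.55} ≥ 3.14) = 2(1 − Φ(1.1428)) ≈ 0.2531.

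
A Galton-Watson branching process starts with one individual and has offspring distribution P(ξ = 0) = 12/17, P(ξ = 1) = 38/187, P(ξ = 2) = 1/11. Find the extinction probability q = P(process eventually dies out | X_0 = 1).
q = 1

Mean offspring μ = 0·12/17 + 1·38/187 + 2·1/11 = 72/187 ≤ 1. For μ ≤ 1 with offspring not concentrated at 1, the Galton-Watson process goes extinct almost surely, so q = 1.
(Algebraic check: The pgf is f(s) = 12/17 + 38/187·s + 1/11·s². The extinction probability q is the smallest fixed point of f in [0, 1]. Setting s = f(s):
  1/11·s² + (38/187 − 1)·s + 12/17 = 0
  1/11·s² − (12/17 + 1/11)·s + 12/17 = 0
which factors as (s − 1)·(1/11·s − 12/17) = 0, giving roots s = 1 and s = (12/17)/(1/11) = 132/17. Since 132/17 ≥ 1, the smallest root in [0, 1] is s = 1.)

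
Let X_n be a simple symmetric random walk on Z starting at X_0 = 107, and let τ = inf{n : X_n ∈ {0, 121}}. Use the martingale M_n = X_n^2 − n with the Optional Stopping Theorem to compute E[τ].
E[τ] = 1498

M_n = X_n^2 − n is a martingale (since E[X_{n+1}^2 | F_n] = X_n^2 + 1). By OST (τ has finite mean in a bounded region), E[M_τ] = E[M_0] = X_0^2 − 0 = 107^2 = 11449. Also E[M_τ] = E[X_τ^2] − E[τ]. The walk exits at 0 or 121, with P(hit 121 first) = 107/121, so E[X_τ^2] = 121^2 · 107/121 + 0 = 12947. Thus E[τ] = E[X_τ^2] − E[M_τ] = 12947 − 11449 = 1498 = 107(121 − 107) = 1498.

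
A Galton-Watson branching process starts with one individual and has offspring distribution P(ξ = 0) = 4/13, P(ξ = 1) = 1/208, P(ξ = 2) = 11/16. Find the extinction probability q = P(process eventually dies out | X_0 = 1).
q = 64/143

The pgf is f(s) = 4/13 + 1/208·s + 11/16·s². The extinction probability q is the smallest fixed point of f in [0, 1]. Setting s = f(s):
  11/16·s² + (1/208 − 1)·s + 4/13 = 0
  11/16·s² − (4/13 + 11/16)·s + 4/13 = 0
which factors as (s − 1)·(11/16·s − 4/13) = 0, giving roots s = 1 and s = (4/13)/(11/16) = 64/143.
Mean offspring μ = 1/208 + 2·11/16 = 287/208 > 1 (supercritical), so q < 1. The extinction probability is the smaller root: q = (4/13)/(11/16) = 64/143.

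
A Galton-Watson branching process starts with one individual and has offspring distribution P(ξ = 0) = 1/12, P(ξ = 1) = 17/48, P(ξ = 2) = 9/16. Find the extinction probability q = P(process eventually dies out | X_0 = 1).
q = 4/27

The pgf is f(s) = 1/12 + 17/48·s + 9/16·s². The extinction probability q is the smallest fixed point of f in [0, 1]. Setting s = f(s):
  9/16·s² + (17/48 − 1)·s + 1/12 = 0
  9/16·s² − (1/12 + 9/16)·s + 1/12 = 0
which factors as (s − 1)·(9/16·s − 1/12) = 0, giving roots s = 1 and s = (1/12)/(9/16) = 4/27.
Mean offspring μ = 17/48 + 2·9/16 = 71/48 > 1 (supercritical), so q < 1. The extinction probability is the smaller root: q = (1/12)/(9/16) = 4/27.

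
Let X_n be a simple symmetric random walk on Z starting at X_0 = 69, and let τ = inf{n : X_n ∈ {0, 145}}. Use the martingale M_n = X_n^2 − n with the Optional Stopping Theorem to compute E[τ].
E[τ] = 5244

M_n = X_n^2 − n is a martingale (since E[X_{n+1}^2 | F_n] = X_n^2 + 1). By OST (τ has finite mean in a bounded region), E[M_τ] = E[M_0] = X_0^2 − 0 = 69^2 = 4761. Also E[M_τ] = E[X_τ^2] − E[τ]. The walk exits at 0 or 145, with P(hit 145 first) = 69/145, so E[X_τ^2] = 145^2 · 69/145 + 0 = 10005. Thus E[τ] = E[X_τ^2] − E[M_τ] = 10005 − 4761 = 5244 = 69(145 − 69) = 5244.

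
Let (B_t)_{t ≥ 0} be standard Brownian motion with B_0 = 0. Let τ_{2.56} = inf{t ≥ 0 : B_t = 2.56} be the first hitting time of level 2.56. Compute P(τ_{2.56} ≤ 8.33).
P(τ_{2.56} ≤ 8.33) = 2(1 − Φ(2.56/√8.33)) = 2(1 − Φ(0.8870)) ≈ 0.3751

By the reflection principle for standard BM, P(τ_b ≤ t) = 2 · P(B_t ≥ b). Since B_t ~ N(0, t), P(B_t ≥ 2.56) = 1 − Φ(2.56/√t) = 1 − Φ(2.56/√8.33) = 1 − Φ(0.8870) ≈ 0.18754. Doubling: P(τ_{2.56} ≤ 8.33) ≈ 2 · 0.18754 = 0.37508 ≈ 0.3751.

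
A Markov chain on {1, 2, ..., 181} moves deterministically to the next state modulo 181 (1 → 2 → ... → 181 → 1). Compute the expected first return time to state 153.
E[T_153 | X_0 = 153] = 181

The chain cycles deterministically, so starting at state 153 it returns in exactly 181 steps. Equivalently, the stationary distribution is uniform π_j = 1/181 for every state j, so by Kac's formula E[T_153] = 1/π_153 = 181.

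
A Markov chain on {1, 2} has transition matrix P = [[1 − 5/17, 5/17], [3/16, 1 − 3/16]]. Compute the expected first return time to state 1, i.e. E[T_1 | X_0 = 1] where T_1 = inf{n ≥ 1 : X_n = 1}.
E[T_1 | X_0 = 1] = 1/π_1 = 131/51

For an irreducible recurrent Markov chain with stationary distribution π, E[T_i | X_0 = i] = 1/π_i (Kac's formula). Here π_1 = (3/16)/(5/17 + 3/16) = (3/16)/(131/272) = 51/131, so E[T_1 | X_0 = 1] = 1/π_1 = (5/17 + 3/16)/(3/16) = (131/272)/(3/16) = 131/51.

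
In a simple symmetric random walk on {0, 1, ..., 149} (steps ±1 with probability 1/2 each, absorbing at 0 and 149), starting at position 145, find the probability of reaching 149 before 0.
P(hit 149 before 0) = 145/149

Let u_k = P(hit 149 before 0 | start at k). Then u_0 = 0, u_149 = 1, and u_k = u_{k-1}/2 + u_{k+1}/2 for 1 ≤ k ≤ 148. This harmonic recurrence is solved by u_k = k/149, giving u_145 = 145/149.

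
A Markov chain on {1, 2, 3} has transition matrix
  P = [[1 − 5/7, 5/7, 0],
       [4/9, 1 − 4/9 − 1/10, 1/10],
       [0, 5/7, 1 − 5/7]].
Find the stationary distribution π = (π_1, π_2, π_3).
π = (280/793, 450/793, 63/793)

This is a birth-death chain on three states, which satisfies detailed balance: π_1 · P_{12} = π_2 · P_{21} and π_2 · P_{23} = π_3 · P_{32}.
From π_1 · 5/7 = π_2 · 4/9: π_2/π_1 = (5/7)/(4/9) = 45/28.
From π_2 · 1/10 = π_3 · 5/7: π_3/π_2 = (1/10)/(5/7) = 7/50.
Take π_1 proportional to 1; then unnormalized π = (1, 45/28, 9/40). Normalize by dividing by the sum 793/280:
  π = (280/793, 450/793, 63/793).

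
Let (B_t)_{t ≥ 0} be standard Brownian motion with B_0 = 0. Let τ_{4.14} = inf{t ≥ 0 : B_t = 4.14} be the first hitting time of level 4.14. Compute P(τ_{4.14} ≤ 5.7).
P(τ_{4.14} ≤ 5.7) = 2(1 − Φ(4.14/√5.7)) = 2(1 − Φ(1.7341)) ≈ 0.0829

By the reflection principle for standard BM, P(τ_b ≤ t) = 2 · P(B_t ≥ b). Since B_t ~ N(0, t), P(B_t ≥ 4.14) = 1 − Φ(4.14/√t) = 1 − Φ(4.14/√5.7) = 1 − Φ(1.7341) ≈ 0.04145. Doubling: P(τ_{4.14} ≤ 5.7) ≈ 2 · 0.04145 = 0.08290 ≈ 0.0829.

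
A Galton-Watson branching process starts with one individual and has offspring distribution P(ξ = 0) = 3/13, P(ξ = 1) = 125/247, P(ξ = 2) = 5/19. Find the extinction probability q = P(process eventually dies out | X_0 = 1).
q = 57/65

The pgf is f(s) = 3/13 + 125/247·s + 5/19·s². The extinction probability q is the smallest fixed point of f in [0, 1]. Setting s = f(s):
  5/19·s² + (125/247 − 1)·s + 3/13 = 0
  5/19·s² − (3/13 + 5/19)·s + 3/13 = 0
which factors as (s − 1)·(5/19·s − 3/13) = 0, giving roots s = 1 and s = (3/13)/(5/19) = 57/65.
Mean offspring μ = 125/247 + 2·5/19 = 255/247 > 1 (supercritical), so q < 1. The extinction probability is the smaller root: q = (3/13)/(5/19) = 57/65.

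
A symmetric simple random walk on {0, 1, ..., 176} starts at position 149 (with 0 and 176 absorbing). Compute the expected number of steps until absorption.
E[τ | X_0 = 149] = 4023

Let v_k = E[τ | X_0 = k]. Boundary: v_0 = v_176 = 0. Recurrence: v_k = 1 + (v_{k-1} + v_{k+1})/2 for 1 ≤ k ≤ 175. The particular solution to v_k − (v_{k-1} + v_{k+1})/2 = 1 is v_k = −k^2. Adding homogeneous solution A + B k and matching boundaries gives v_k = k (176 − k). Substituting k = 149: v_149 = 149 · 27 = 4023.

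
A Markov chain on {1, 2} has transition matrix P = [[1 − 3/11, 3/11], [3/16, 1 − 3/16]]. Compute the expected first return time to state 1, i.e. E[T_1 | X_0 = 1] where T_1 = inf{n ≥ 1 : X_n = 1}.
E[T_1 | X_0 = 1] = 1/π_1 = 27/11

For an irreducible recurrent Markov chain with stationary distribution π, E[T_i | X_0 = i] = 1/π_i (Kac's formula). Here π_1 = (3/16)/(3/11 + 3/16) = (3/16)/(81/176) = 11/27, so E[T_1 | X_0 = 1] = 1/π_1 = (3/11 + 3/16)/(3/16) = (81/176)/(3/16) = 27/11.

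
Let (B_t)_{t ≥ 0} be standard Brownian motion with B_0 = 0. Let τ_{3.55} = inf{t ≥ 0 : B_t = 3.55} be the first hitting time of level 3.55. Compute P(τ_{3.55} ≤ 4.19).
P(τ_{3.55} ≤ 4.19) = 2(1 − Φ(3.55/√4.19)) = 2(1 − Φ(1.7343)) ≈ 0.0829

By the reflection principle for standard BM, P(τ_b ≤ t) = 2 · P(B_t ≥ b). Since B_t ~ N(0, t), P(B_t ≥ 3.55) = 1 − Φ(3.55/√t) = 1 − Φ(3.55/√4.19) = 1 − Φ(1.7343) ≈ 0.04143. Doubling: P(τ_{3.55} ≤ 4.19) ≈ 2 · 0.04143 = 0.08286 ≈ 0.0829.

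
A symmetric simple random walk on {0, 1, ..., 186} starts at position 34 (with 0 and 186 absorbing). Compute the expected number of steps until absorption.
E[τ | X_0 = 34] = 5168

Let v_k = E[τ | X_0 = k]. Boundary: v_0 = v_186 = 0. Recurrence: v_k = 1 + (v_{k-1} + v_{k+1})/2 for 1 ≤ k ≤ 185. The particular solution to v_k − (v_{k-1} + v_{k+1})/2 = 1 is v_k = −k^2. Adding homogeneous solution A + B k and matching boundaries gives v_k = k (186 − k). Substituting k = 34: v_34 = 34 · 152 = 5168.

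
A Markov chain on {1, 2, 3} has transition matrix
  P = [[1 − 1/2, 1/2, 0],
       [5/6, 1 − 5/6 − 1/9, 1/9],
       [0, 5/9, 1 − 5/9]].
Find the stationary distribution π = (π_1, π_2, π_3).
π = (25/43, 15/43, 3/43)

This is a birth-death chain on three states, which satisfies detailed balance: π_1 · P_{12} = π_2 · P_{21} and π_2 · P_{23} = π_3 · P_{32}.
From π_1 · 1/2 = π_2 · 5/6: π_2/π_1 = (1/2)/(5/6) = 3/5.
From π_2 · 1/9 = π_3 · 5/9: π_3/π_2 = (1/9)/(5/9) = 1/5.
Take π_1 proportional to 1; then unnormalized π = (1, 3/5, 3/25). Normalize by dividing by the sum 43/25:
  π = (25/43, 15/43, 3/43).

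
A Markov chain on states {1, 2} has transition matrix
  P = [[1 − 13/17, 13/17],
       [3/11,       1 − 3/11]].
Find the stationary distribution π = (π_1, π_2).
π_1 = 51/194, π_2 = 143/194

Solve πP = π with π_1 + π_2 = 1. From πP = π: π_1 · (1 − 13/17) + π_2 · 3/11 = π_1 ⇒ π_2 · 3/11 = π_1 · 13/17 ⇒ π_2/π_1 = (13/17)/(3/11) = 143/51. Together with π_1 + π_2 = 1:
  π_1 = (3/11)/(13/17 + 3/11) = (3/11)/(194/187) = 51/194,
  π_2 = (13/17)/(13/17 + 3/11) = (13/17)/(194/187) = 143/194.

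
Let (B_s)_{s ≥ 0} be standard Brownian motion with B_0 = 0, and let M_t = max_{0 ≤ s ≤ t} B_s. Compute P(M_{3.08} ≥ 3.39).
P(M_{3.08} ≥ 3.39) = 2·P(B_{3.08} ≥ 3.39) = 2(1 − Φ(3.39/√3.08)) ≈ 0.0534

By the reflection principle for Brownian motion, P(M_t ≥ a) = 2 · P(B_t ≥ a) for a ≥ 0. Since B_t ~ N(0, t), P(B_t ≥ 3.39) = 1 − Φ(3.39/√t) = 1 − Φ(3.39/√3.08) = 1 − Φ(1.9316). So
  P(M_{3.08} ≥ 3.39) = 2(1 − Φ(1.9316)) ≈ 0.0534.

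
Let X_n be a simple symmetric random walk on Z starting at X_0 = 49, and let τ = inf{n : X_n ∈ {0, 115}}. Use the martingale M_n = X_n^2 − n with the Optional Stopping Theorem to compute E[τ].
E[τ] = 3234

M_n = X_n^2 − n is a martingale (since E[X_{n+1}^2 | F_n] = X_n^2 + 1). By OST (τ has finite mean in a bounded region), E[M_τ] = E[M_0] = X_0^2 − 0 = 49^2 = 2401. Also E[M_τ] = E[X_τ^2] − E[τ]. The walk exits at 0 or 115, with P(hit 115 first) = 49/115, so E[X_τ^2] = 115^2 · 49/115 + 0 = 5635. Thus E[τ] = E[X_τ^2] − E[M_τ] = 5635 − 2401 = 3234 = 49(115 − 49) = 3234.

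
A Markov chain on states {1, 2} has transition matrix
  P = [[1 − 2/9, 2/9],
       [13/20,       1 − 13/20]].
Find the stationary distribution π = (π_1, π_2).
π_1 = 117/157, π_2 = 40/157

Solve πP = π with π_1 + π_2 = 1. From πP = π: π_1 · (1 − 2/9) + π_2 · 13/20 = π_1 ⇒ π_2 · 13/20 = π_1 · 2/9 ⇒ π_2/π_1 = (2/9)/(13/20) = 40/117. Together with π_1 + π_2 = 1:
  π_1 = (13/20)/(2/9 + 13/20) = (13/20)/(157/180) = 117/157,
  π_2 = (2/9)/(2/9 + 13/20) = (2/9)/(157/180) = 40/157.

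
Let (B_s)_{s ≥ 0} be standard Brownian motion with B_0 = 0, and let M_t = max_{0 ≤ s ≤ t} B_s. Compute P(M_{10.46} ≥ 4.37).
P(M_{10.46} ≥ 4.37) = 2·P(B_{10.46} ≥ 4.37) = 2(1 − Φ(4.37/√10.46)) ≈ 0.1766

By the reflection principle for Brownian motion, P(M_t ≥ a) = 2 · P(B_t ≥ a) for a ≥ 0. Since B_t ~ N(0, t), P(B_t ≥ 4.37) = 1 − Φ(4.37/√t) = 1 − Φ(4.37/√10.46) = 1 − Φ(1.3512). So
  P(M_{10.46} ≥ 4.37) = 2(1 − Φ(1.3512)) ≈ 0.1766.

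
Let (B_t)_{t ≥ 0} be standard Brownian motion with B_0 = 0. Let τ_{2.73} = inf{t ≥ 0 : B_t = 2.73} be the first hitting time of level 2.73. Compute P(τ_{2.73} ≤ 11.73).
P(τ_{2.73} ≤ 11.73) = 2(1 − Φ(2.73/√11.73)) = 2(1 − Φ(0.7971)) ≈ 0.4254

By the reflection principle for standard BM, P(τ_b ≤ t) = 2 · P(B_t ≥ b). Since B_t ~ N(0, t), P(B_t ≥ 2.73) = 1 − Φ(2.73/√t) = 1 − Φ(2.73/√11.73) = 1 − Φ(0.7971) ≈ 0.21270. Doubling: P(τ_{2.73} ≤ 11.73) ≈ 2 · 0.21270 = 0.42540 ≈ 0.4254.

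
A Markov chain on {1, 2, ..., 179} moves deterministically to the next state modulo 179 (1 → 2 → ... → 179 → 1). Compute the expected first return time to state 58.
E[T_58 | X_0 = 58] = 179

The chain cycles deterministically, so starting at state 58 it returns in exactly 179 steps. Equivalently, the stationary distribution is uniform π_j = 1/179 for every state j, so by Kac's formula E[T_58] = 1/π_58 = 179.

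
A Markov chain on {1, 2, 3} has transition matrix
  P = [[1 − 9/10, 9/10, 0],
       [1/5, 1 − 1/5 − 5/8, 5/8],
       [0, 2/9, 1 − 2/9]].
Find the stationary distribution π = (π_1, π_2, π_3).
π = (32/581, 144/581, 405/581)

This is a birth-death chain on three states, which satisfies detailed balance: π_1 · P_{12} = π_2 · P_{21} and π_2 · P_{23} = π_3 · P_{32}.
From π_1 · 9/10 = π_2 · 1/5: π_2/π_1 = (9/10)/(1/5) = 9/2.
From π_2 · 5/8 = π_3 · 2/9: π_3/π_2 = (5/8)/(2/9) = 45/16.
Take π_1 proportional to 1; then unnormalized π = (1, 9/2, 405/32). Normalize by dividing by the sum 581/32:
  π = (32/581, 144/581, 405/581).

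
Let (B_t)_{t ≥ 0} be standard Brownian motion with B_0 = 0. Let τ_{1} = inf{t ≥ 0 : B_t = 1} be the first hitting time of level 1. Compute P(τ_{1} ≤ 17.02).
P(τ_{1} ≤ 17.02) = 2(1 − Φ(1/√17.02)) = 2(1 − Φ(0.2424)) ≈ 0.8085

By the reflection principle for standard BM, P(τ_b ≤ t) = 2 · P(B_t ≥ b). Since B_t ~ N(0, t), P(B_t ≥ 1) = 1 − Φ(1/√t) = 1 − Φ(1/√17.02) = 1 − Φ(0.2424) ≈ 0.40424. Doubling: P(τ_{1} ≤ 17.02) ≈ 2 · 0.40424 = 0.80848 ≈ 0.8085.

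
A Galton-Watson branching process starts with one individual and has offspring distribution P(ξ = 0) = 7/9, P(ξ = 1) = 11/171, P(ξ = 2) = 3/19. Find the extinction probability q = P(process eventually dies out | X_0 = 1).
q = 1

Mean offspring μ = 0·7/9 + 1·11/171 + 2·3/19 = 65/171 ≤ 1. For μ ≤ 1 with offspring not concentrated at 1, the Galton-Watson process goes extinct almost surely, so q = 1.
(Algebraic check: The pgf is f(s) = 7/9 + 11/171·s + 3/19·s². The extinction probability q is the smallest fixed point of f in [0, 1]. Setting s = f(s):
  3/19·s² + (11/171 − 1)·s + 7/9 = 0
  3/19·s² − (7/9 + 3/19)·s + 7/9 = 0
which factors as (s − 1)·(3/19·s − 7/9) = 0, giving roots s = 1 and s = (7/9)/(3/19) = 133/27. Since 133/27 ≥ 1, the smallest root in [0, 1] is s = 1.)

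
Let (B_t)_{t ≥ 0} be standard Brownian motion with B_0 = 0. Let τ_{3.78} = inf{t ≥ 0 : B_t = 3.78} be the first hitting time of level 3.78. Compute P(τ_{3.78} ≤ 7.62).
P(τ_{3.78} ≤ 7.62) = 2(1 − Φ(3.78/√7.62)) = 2(1 − Φ(1.3693)) ≈ 0.1709

By the reflection principle for standard BM, P(τ_b ≤ t) = 2 · P(B_t ≥ b). Since B_t ~ N(0, t), P(B_t ≥ 3.78) = 1 − Φ(3.78/√t) = 1 − Φ(3.78/√7.62) = 1 − Φ(1.3693) ≈ 0.08545. Doubling: P(τ_{3.78} ≤ 7.62) ≈ 2 · 0.08545 = 0.17090 ≈ 0.1709.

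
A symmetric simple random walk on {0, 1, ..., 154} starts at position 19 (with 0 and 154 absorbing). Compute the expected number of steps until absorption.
E[τ | X_0 = 19] = 2565

Let v_k = E[τ | X_0 = k]. Boundary: v_0 = v_154 = 0. Recurrence: v_k = 1 + (v_{k-1} + v_{k+1})/2 for 1 ≤ k ≤ 153. The particular solution to v_k − (v_{k-1} + v_{k+1})/2 = 1 is v_k = −k^2. Adding homogeneous solution A + B k and matching boundaries gives v_k = k (154 − k). Substituting k = 19: v_19 = 19 · 135 = 2565.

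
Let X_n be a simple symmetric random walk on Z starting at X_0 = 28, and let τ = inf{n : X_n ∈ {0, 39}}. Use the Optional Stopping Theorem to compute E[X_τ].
E[X_τ] = 28

X_n is a martingale and τ is a bounded-mean stopping time (indeed τ is finite a.s. with bounded expectation since the walk is in a bounded region). By the OST, E[X_τ] = E[X_0] = 28. Equivalently: E[X_τ] = 39 · P(hit 39 first) + 0 · P(hit 0 first) = 39 · (28/39) = 28.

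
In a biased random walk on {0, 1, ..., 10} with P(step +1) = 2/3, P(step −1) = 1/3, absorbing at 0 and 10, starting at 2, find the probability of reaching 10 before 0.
P(hit 10 before 0) = (1 − (1/2)^2) / (1 − (1/2)^10) = 256/341

Let u_k denote P(reach 10 before 0 | start at k). Boundary: u_0 = 0, u_10 = 1. Recurrence: u_k = 2/3·u_{k+1} + 1/3·u_{k-1} for 1 ≤ k ≤ 9. Try u_k = A + B·r^k with r = q/p = (1/3)/(2/3) = 1/2. Substitution satisfies the recurrence; boundary conditions give:
  u_k = (1 − r^k) / (1 − r^N) = (1 − (1/2)^2) / (1 − (1/2)^10) = 256/341.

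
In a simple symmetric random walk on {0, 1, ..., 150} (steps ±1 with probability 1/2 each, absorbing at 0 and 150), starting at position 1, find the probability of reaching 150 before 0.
P(hit 150 before 0) = 1/150

Let u_k = P(hit 150 before 0 | start at k). Then u_0 = 0, u_150 = 1, and u_k = u_{k-1}/2 + u_{k+1}/2 for 1 ≤ k ≤ 149. This harmonic recurrence is solved by u_k = k/150, giving u_1 = 1/150.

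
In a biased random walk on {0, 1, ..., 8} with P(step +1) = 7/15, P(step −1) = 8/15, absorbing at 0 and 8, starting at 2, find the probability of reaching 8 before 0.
P(hit 8 before 0) = (1 − (8/7)^2) / (1 − (8/7)^8) = 117649/734161

Let u_k denote P(reach 8 before 0 | start at k). Boundary: u_0 = 0, u_8 = 1. Recurrence: u_k = 7/15·u_{k+1} + 8/15·u_{k-1} for 1 ≤ k ≤ 7. Try u_k = A + B·r^k with r = q/p = (8/15)/(7/15) = 8/7. Substitution satisfies the recurrence; boundary conditions give:
  u_k = (1 − r^k) / (1 − r^N) = (1 − (8/7)^2) / (1 − (8/7)^8) = 117649/734161.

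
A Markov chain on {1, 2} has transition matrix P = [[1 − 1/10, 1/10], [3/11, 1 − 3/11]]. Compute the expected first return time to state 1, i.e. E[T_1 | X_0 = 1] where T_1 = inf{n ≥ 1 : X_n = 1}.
E[T_1 | X_0 = 1] = 1/π_1 = 41/30

For an irreducible recurrent Markov chain with stationary distribution π, E[T_i | X_0 = i] = 1/π_i (Kac's formula). Here π_1 = (3/11)/(1/10 + 3/11) = (3/11)/(41/110) = 30/41, so E[T_1 | X_0 = 1] = 1/π_1 = (1/10 + 3/11)/(3/11) = (41/110)/(3/11) = 41/30.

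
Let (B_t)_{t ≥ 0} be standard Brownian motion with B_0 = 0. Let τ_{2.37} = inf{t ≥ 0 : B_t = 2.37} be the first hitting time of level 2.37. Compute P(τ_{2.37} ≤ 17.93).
P(τ_{2.37} ≤ 17.93) = 2(1 − Φ(2.37/√17.93)) = 2(1 − Φ(0.5597)) ≈ 0.5757

By the reflection principle for standard BM, P(τ_b ≤ t) = 2 · P(B_t ≥ b). Since B_t ~ N(0, t), P(B_t ≥ 2.37) = 1 − Φ(2.37/√t) = 1 − Φ(2.37/√17.93) = 1 − Φ(0.5597) ≈ 0.28784. Doubling: P(τ_{2.37} ≤ 17.93) ≈ 2 · 0.28784 = 0.57568 ≈ 0.5757.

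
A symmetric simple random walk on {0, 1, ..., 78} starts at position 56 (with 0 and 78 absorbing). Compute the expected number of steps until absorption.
E[τ | X_0 = 56] = 1232

Let v_k = E[τ | X_0 = k]. Boundary: v_0 = v_78 = 0. Recurrence: v_k = 1 + (v_{k-1} + v_{k+1})/2 for 1 ≤ k ≤ 77. The particular solution to v_k − (v_{k-1} + v_{k+1})/2 = 1 is v_k = −k^2. Adding homogeneous solution A + B k and matching boundaries gives v_k = k (78 − k). Substituting k = 56: v_56 = 56 · 22 = 1232.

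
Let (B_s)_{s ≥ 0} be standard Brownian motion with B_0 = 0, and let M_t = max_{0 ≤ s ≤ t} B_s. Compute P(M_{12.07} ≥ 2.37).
P(M_{12.07} ≥ 2.37) = 2·P(B_{12.07} ≥ 2.37) = 2(1 − Φ(2.37/√12.07)) ≈ 0.4951

By the reflection principle for Brownian motion, P(M_t ≥ a) = 2 · P(B_t ≥ a) for a ≥ 0. Since B_t ~ N(0, t), P(B_t ≥ 2.37) = 1 − Φ(2.37/√t) = 1 − Φ(2.37/√12.07) = 1 − Φ(0.6822). So
  P(M_{12.07} ≥ 2.37) = 2(1 − Φ(0.6822)) ≈ 0.4951.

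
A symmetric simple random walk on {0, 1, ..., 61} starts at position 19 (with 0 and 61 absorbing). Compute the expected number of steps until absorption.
E[τ | X_0 = 19] = 798

Let v_k = E[τ | X_0 = k]. Boundary: v_0 = v_61 = 0. Recurrence: v_k = 1 + (v_{k-1} + v_{k+1})/2 for 1 ≤ k ≤ 60. The particular solution to v_k − (v_{k-1} + v_{k+1})/2 = 1 is v_k = −k^2. Adding homogeneous solution A + B k and matching boundaries gives v_k = k (61 − k). Substituting k = 19: v_19 = 19 · 42 = 798.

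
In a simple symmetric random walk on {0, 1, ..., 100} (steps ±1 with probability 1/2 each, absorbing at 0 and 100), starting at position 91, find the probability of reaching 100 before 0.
P(hit 100 before 0) = 91/100

Let u_k = P(hit 100 before 0 | start at k). Then u_0 = 0, u_100 = 1, and u_k = u_{k-1}/2 + u_{k+1}/2 for 1 ≤ k ≤ 99. This harmonic recurrence is solved by u_k = k/100, giving u_91 = 91/100.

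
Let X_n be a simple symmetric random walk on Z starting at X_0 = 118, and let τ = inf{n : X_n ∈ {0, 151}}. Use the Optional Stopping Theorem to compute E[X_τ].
E[X_τ] = 118

X_n is a martingale and τ is a bounded-mean stopping time (indeed τ is finite a.s. with bounded expectation since the walk is in a bounded region). By the OST, E[X_τ] = E[X_0] = 118. Equivalently: E[X_τ] = 151 · P(hit 151 first) + 0 · P(hit 0 first) = 151 · (118/151) = 118.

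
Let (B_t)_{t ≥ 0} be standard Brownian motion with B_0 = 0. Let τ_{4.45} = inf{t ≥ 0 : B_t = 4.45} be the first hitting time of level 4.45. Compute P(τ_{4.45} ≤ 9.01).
P(τ_{4.45} ≤ 9.01) = 2(1 − Φ(4.45/√9.01)) = 2(1 − Φ(1.4825)) ≈ 0.1382

By the reflection principle for standard BM, P(τ_b ≤ t) = 2 · P(B_t ≥ b). Since B_t ~ N(0, t), P(B_t ≥ 4.45) = 1 − Φ(4.45/√t) = 1 − Φ(4.45/√9.01) = 1 − Φ(1.4825) ≈ 0.06910. Doubling: P(τ_{4.45} ≤ 9.01) ≈ 2 · 0.06910 = 0.13820 ≈ 0.1382.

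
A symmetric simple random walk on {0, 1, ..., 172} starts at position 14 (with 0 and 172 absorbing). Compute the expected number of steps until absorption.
E[τ | X_0 = 14] = 2212

Let v_k = E[τ | X_0 = k]. Boundary: v_0 = v_172 = 0. Recurrence: v_k = 1 + (v_{k-1} + v_{k+1})/2 for 1 ≤ k ≤ 171. The particular solution to v_k − (v_{k-1} + v_{k+1})/2 = 1 is v_k = −k^2. Adding homogeneous solution A + B k and matching boundaries gives v_k = k (172 − k). Substituting k = 14: v_14 = 14 · 158 = 2212.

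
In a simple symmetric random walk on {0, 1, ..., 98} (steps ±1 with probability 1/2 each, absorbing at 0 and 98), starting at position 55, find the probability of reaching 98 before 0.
P(hit 98 before 0) = 55/98

Let u_k = P(hit 98 before 0 | start at k). Then u_0 = 0, u_98 = 1, and u_k = u_{k-1}/2 + u_{k+1}/2 for 1 ≤ k ≤ 97. This harmonic recurrence is solved by u_k = k/98, giving u_55 = 55/98.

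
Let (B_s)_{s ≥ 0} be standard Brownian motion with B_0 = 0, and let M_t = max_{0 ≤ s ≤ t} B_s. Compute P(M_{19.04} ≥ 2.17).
P(M_{19.04} ≥ 2.17) = 2·P(B_{19.04} ≥ 2.17) = 2(1 − Φ(2.17/√19.04)) ≈ 0.6190

By the reflection principle for Brownian motion, P(M_t ≥ a) = 2 · P(B_t ≥ a) for a ≥ 0. Since B_t ~ N(0, t), P(B_t ≥ 2.17) = 1 − Φ(2.17/√t) = 1 − Φ(2.17/√19.04) = 1 − Φ(0.4973). So
  P(M_{19.04} ≥ 2.17) = 2(1 − Φ(0.4973)) ≈ 0.6190.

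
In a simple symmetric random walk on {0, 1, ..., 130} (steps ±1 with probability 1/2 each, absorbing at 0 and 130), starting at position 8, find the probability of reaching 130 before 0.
P(hit 130 before 0) = 8/130 = 4/65

Let u_k = P(hit 130 before 0 | start at k). Then u_0 = 0, u_130 = 1, and u_k = u_{k-1}/2 + u_{k+1}/2 for 1 ≤ k ≤ 129. This harmonic recurrence is solved by u_k = k/130, giving u_8 = 8/130 = 4/65.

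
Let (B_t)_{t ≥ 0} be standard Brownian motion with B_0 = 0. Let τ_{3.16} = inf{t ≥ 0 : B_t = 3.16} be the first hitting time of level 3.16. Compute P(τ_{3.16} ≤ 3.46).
P(τ_{3.16} ≤ 3.46) = 2(1 − Φ(3.16/√3.46)) = 2(1 − Φ(1.6988)) ≈ 0.0894

By the reflection principle for standard BM, P(τ_b ≤ t) = 2 · P(B_t ≥ b). Since B_t ~ N(0, t), P(B_t ≥ 3.16) = 1 − Φ(3.16/√t) = 1 − Φ(3.16/√3.46) = 1 − Φ(1.6988) ≈ 0.04468. Doubling: P(τ_{3.16} ≤ 3.46) ≈ 2 · 0.04468 = 0.08936 ≈ 0.0894.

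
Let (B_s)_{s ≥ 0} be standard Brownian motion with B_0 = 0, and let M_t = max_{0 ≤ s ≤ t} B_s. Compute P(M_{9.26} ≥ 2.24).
P(M_{9.26} ≥ 2.24) = 2·P(B_{9.26} ≥ 2.24) = 2(1 − Φ(2.24/√9.26)) ≈ 0.4617

By the reflection principle for Brownian motion, P(M_t ≥ a) = 2 · P(B_t ≥ a) for a ≥ 0. Since B_t ~ N(0, t), P(B_t ≥ 2.24) = 1 − Φ(2.24/√t) = 1 − Φ(2.24/√9.26) = 1 − Φ(0.7361). So
  P(M_{9.26} ≥ 2.24) = 2(1 − Φ(0.7361)) ≈ 0.4617.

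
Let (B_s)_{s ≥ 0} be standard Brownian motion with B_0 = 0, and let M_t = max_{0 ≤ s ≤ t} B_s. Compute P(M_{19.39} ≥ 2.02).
P(M_{19.39} ≥ 2.02) = 2·P(B_{19.39} ≥ 2.02) = 2(1 − Φ(2.02/√19.39)) ≈ 0.6464

By the reflection principle for Brownian motion, P(M_t ≥ a) = 2 · P(B_t ≥ a) for a ≥ 0. Since B_t ~ N(0, t), P(B_t ≥ 2.02) = 1 − Φ(2.02/√t) = 1 − Φ(2.02/√19.39) = 1 − Φ(0.4587). So
  P(M_{19.39} ≥ 2.02) = 2(1 − Φ(0.4587)) ≈ 0.6464.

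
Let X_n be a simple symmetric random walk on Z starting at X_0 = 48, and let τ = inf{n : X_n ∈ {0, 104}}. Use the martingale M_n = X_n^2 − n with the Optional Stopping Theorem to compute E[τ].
E[τ] = 2688

M_n = X_n^2 − n is a martingale (since E[X_{n+1}^2 | F_n] = X_n^2 + 1). By OST (τ has finite mean in a bounded region), E[M_τ] = E[M_0] = X_0^2 − 0 = 48^2 = 2304. Also E[M_τ] = E[X_τ^2] − E[τ]. The walk exits at 0 or 104, with P(hit 104 first) = 48/104, so E[X_τ^2] = 104^2 · 48/104 + 0 = 4992. Thus E[τ] = E[X_τ^2] − E[M_τ] = 4992 − 2304 = 2688 = 48(104 − 48) = 2688.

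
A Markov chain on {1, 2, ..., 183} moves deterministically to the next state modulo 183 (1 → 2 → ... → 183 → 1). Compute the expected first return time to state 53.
E[T_53 | X_0 = 53] = 183

The chain cycles deterministically, so starting at state 53 it returns in exactly 183 steps. Equivalently, the stationary distribution is uniform π_j = 1/183 for every state j, so by Kac's formula E[T_53] = 1/π_53 = 183.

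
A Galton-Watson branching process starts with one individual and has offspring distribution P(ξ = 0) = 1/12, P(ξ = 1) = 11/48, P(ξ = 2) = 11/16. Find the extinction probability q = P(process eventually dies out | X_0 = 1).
q = 4/33

The pgf is f(s) = 1/12 + 11/48·s + 11/16·s². The extinction probability q is the smallest fixed point of f in [0, 1]. Setting s = f(s):
  11/16·s² + (11/48 − 1)·s + 1/12 = 0
  11/16·s² − (1/12 + 11/16)·s + 1/12 = 0
which factors as (s − 1)·(11/16·s − 1/12) = 0, giving roots s = 1 and s = (1/12)/(11/16) = 4/33.
Mean offspring μ = 11/48 + 2·11/16 = 77/48 > 1 (supercritical), so q < 1. The extinction probability is the smaller root: q = (1/12)/(11/16) = 4/33.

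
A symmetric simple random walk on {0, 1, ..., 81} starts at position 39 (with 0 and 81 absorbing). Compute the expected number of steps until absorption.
E[τ | X_0 = 39] = 1638

Let v_k = E[τ | X_0 = k]. Boundary: v_0 = v_81 = 0. Recurrence: v_k = 1 + (v_{k-1} + v_{k+1})/2 for 1 ≤ k ≤ 80. The particular solution to v_k − (v_{k-1} + v_{k+1})/2 = 1 is v_k = −k^2. Adding homogeneous solution A + B k and matching boundaries gives v_k = k (81 − k). Substituting k = 39: v_39 = 39 · 42 = 1638.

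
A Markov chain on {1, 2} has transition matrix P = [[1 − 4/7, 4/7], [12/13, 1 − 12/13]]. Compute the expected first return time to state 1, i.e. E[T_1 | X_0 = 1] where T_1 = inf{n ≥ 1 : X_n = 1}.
E[T_1 | X_0 = 1] = 1/π_1 = 34/21

For an irreducible recurrent Markov chain with stationary distribution π, E[T_i | X_0 = i] = 1/π_i (Kac's formula). Here π_1 = (12/13)/(4/7 + 12/13) = (12/13)/(136/91) = 21/34, so E[T_1 | X_0 = 1] = 1/π_1 = (4/7 + 12/13)/(12/13) = (136/91)/(12/13) = 34/21.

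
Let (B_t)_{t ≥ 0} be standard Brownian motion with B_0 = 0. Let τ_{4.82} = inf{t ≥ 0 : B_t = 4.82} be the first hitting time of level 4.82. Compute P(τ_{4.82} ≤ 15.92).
P(τ_{4.82} ≤ 15.92) = 2(1 − Φ(4.82/√15.92)) = 2(1 − Φ(1.2080)) ≈ 0.2270

By the reflection principle for standard BM, P(τ_b ≤ t) = 2 · P(B_t ≥ b). Since B_t ~ N(0, t), P(B_t ≥ 4.82) = 1 − Φ(4.82/√t) = 1 − Φ(4.82/√15.92) = 1 − Φ(1.2080) ≈ 0.11352. Doubling: P(τ_{4.82} ≤ 15.92) ≈ 2 · 0.11352 = 0.22704 ≈ 0.2270.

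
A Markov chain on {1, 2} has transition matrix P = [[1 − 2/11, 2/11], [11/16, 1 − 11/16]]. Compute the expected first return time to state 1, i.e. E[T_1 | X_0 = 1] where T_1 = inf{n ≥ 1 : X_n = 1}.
E[T_1 | X_0 = 1] = 1/π_1 = 153/121

For an irreducible recurrent Markov chain with stationary distribution π, E[T_i | X_0 = i] = 1/π_i (Kac's formula). Here π_1 = (11/16)/(2/11 + 11/16) = (11/16)/(153/176) = 121/153, so E[T_1 | X_0 = 1] = 1/π_1 = (2/11 + 11/16)/(11/16) = (153/176)/(11/16) = 153/121.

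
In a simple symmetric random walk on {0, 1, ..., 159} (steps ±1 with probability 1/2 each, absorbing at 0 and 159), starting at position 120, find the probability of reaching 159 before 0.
P(hit 159 before 0) = 120/159 = 40/53

Let u_k = P(hit 159 before 0 | start at k). Then u_0 = 0, u_159 = 1, and u_k = u_{k-1}/2 + u_{k+1}/2 for 1 ≤ k ≤ 158. This harmonic recurrence is solved by u_k = k/159, giving u_120 = 120/159 = 40/53.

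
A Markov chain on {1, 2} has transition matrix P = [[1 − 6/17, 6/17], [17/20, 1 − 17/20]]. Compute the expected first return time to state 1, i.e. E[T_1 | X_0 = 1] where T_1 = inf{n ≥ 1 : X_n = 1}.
E[T_1 | X_0 = 1] = 1/π_1 = 409/289

For an irreducible recurrent Markov chain with stationary distribution π, E[T_i | X_0 = i] = 1/π_i (Kac's formula). Here π_1 = (17/20)/(6/17 + 17/20) = (17/20)/(409/340) = 289/409, so E[T_1 | X_0 = 1] = 1/π_1 = (6/17 + 17/20)/(17/20) = (409/340)/(17/20) = 409/289.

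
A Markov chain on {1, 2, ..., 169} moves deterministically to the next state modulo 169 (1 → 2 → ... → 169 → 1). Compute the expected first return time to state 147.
E[T_147 | X_0 = 147] = 169

The chain cycles deterministically, so starting at state 147 it returns in exactly 169 steps. Equivalently, the stationary distribution is uniform π_j = 1/169 for every state j, so by Kac's formula E[T_147] = 1/π_147 = 169.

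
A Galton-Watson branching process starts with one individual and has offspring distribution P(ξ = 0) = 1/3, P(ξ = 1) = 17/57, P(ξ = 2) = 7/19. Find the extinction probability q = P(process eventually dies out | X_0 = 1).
q = 19/21

The pgf is f(s) = 1/3 + 17/57·s + 7/19·s². The extinction probability q is the smallest fixed point of f in [0, 1]. Setting s = f(s):
  7/19·s² + (17/57 − 1)·s + 1/3 = 0
  7/19·s² − (1/3 + 7/19)·s + 1/3 = 0
which factors as (s − 1)·(7/19·s − 1/3) = 0, giving roots s = 1 and s = (1/3)/(7/19) = 19/21.
Mean offspring μ = 17/57 + 2·7/19 = 59/57 > 1 (supercritical), so q < 1. The extinction probability is the smaller root: q = (1/3)/(7/19) = 19/21.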